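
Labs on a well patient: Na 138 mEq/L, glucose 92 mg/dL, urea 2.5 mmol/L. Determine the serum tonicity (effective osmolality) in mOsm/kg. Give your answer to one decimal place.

Effective osmolality excludes urea (freely permeant across cell membranes):
2·Na + glucose/18
= 2·138 + 92/18
= 276 + 5.11
= 281.11 mOsm/kg

281.1 mOsm/kg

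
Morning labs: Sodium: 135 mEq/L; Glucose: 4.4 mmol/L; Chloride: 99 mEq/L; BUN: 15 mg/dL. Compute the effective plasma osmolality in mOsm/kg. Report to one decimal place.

Effective osmolality excludes urea (freely permeant across cell membranes):
2·Na + glucose
= 2·135 + 4.4
= 270 + 4.4
= 274.4 mOsm/kg

274.4 mOsm/kg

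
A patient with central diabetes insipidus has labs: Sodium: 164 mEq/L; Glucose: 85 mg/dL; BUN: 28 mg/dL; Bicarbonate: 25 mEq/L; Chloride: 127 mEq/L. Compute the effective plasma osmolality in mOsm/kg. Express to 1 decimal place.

Effective osmolality excludes urea (freely permeant across cell membranes):
2·Na + glucose/18
= 2·164 + 85/18
= 328 + 4.72
= 332.72 mOsm/kg

332.7 mOsm/kg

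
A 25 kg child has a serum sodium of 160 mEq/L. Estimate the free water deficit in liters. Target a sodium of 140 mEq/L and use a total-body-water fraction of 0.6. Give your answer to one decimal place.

2.1 L

TBW = 0.6 · 25 = 15 L
Free water deficit = TBW · (Na/140 − 1)
= 15 · (160/140 − 1)
= 15 · 0.1429
= 2.14 L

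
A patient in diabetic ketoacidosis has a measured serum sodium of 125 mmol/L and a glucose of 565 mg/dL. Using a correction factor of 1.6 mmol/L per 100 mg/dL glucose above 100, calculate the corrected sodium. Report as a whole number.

132 mmol/L

Corrected Na = measured Na + 1.6 · (glucose − 100)/100
= 125 + 1.6 · (565 − 100)/100
= 125 + 7.4
= 132.4 mmol/L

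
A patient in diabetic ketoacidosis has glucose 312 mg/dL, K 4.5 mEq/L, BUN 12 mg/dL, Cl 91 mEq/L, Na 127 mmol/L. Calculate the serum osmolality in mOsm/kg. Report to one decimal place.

Calculated osmolality = 2·Na + glucose/18 + BUN/2.8
= 2·127 + 312/18 + 12/2.8
= 254 + 17.33 + 4.29
= 275.62 mOsm/kg

275.6 mOsm/kg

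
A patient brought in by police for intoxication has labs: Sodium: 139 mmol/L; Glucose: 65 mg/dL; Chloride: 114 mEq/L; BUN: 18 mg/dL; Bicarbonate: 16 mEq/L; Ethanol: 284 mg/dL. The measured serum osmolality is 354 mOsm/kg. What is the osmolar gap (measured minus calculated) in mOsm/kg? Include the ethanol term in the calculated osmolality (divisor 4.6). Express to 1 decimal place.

Calculated osmolality = 2·Na + glucose/18 + BUN/2.8 + ethanol/4.6
= 2·139 + 65/18 + 18/2.8 + 284/4.6
= 278 + 3.61 + 6.43 + 61.74
= 349.78 mOsm/kg ≈ 349.8 mOsm/kg
Osmolar gap = measured − calculated = 354 − 349.8 = 4.2 mOsm/kg

4.2 mOsm/kg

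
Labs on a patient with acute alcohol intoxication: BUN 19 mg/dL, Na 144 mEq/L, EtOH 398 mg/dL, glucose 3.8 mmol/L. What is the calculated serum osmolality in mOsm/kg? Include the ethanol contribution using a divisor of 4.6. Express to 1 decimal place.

Calculated osmolality = 2·Na + glucose + BUN/2.8 + ethanol/4.6
= 2·144 + 3.8 + 19/2.8 + 398/4.6
= 288 + 3.80 + 6.79 + 86.52
= 385.11 mOsm/kg

385.1 mOsm/kg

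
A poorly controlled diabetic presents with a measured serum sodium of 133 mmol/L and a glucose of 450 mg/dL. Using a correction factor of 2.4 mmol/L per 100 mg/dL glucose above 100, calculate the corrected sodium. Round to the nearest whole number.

Corrected Na = measured Na + 2.4 · (glucose − 100)/100
= 133 + 2.4 · (450 − 100)/100
= 133 + 8.4
= 141.4 mmol/L

141 mmol/L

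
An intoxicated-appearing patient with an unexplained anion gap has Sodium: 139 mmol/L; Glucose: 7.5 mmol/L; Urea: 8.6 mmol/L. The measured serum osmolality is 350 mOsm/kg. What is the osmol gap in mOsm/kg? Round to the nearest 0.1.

Calculated osmolality = 2·Na + glucose + urea
= 2·139 + 7.5 + 8.6
= 278 + 7.50 + 8.60
= 294.1 mOsm/kg ≈ 294.1 mOsm/kg
Osmolar gap = measured − calculated = 350 − 294.1 = 55.9 mOsm/kg

55.9 mOsm/kg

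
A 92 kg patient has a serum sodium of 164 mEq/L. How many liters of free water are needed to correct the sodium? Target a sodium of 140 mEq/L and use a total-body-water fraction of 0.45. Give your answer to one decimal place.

7.1 L

TBW = 0.45 · 92 = 41.4 L
Free water deficit = TBW · (Na/140 − 1)
= 41.4 · (164/140 − 1)
= 41.4 · 0.1714
= 7.1 L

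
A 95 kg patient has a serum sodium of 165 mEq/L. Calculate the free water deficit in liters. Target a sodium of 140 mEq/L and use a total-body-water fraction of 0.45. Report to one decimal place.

TBW = 0.45 · 95 = 42.75 L
Free water deficit = TBW · (Na/140 − 1)
= 42.75 · (165/140 − 1)
= 42.75 · 0.1786
= 7.64 L

7.6 L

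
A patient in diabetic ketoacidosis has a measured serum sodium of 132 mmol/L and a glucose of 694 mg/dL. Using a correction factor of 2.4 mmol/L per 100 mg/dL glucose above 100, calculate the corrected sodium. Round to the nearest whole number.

Corrected Na = measured Na + 2.4 · (glucose − 100)/100
= 132 + 2.4 · (694 − 100)/100
= 132 + 14.3
= 146.3 mmol/L

146 mmol/L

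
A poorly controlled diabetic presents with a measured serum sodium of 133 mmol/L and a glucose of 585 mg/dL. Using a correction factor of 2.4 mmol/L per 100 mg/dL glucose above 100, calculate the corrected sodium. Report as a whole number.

Corrected Na = measured Na + 2.4 · (glucose − 100)/100
= 133 + 2.4 · (585 − 100)/100
= 133 + 11.6
= 144.6 mmol/L

145 mmol/L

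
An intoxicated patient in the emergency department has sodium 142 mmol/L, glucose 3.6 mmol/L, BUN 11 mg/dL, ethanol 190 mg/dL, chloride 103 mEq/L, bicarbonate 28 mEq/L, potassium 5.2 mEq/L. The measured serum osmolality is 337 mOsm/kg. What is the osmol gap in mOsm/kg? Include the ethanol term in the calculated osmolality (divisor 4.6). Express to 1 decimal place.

4.2 mOsm/kg

Calculated osmolality = 2·Na + glucose + BUN/2.8 + ethanol/4.6
= 2·142 + 3.6 + 11/2.8 + 190/4.6
= 284 + 3.60 + 3.93 + 41.30
= 332.83 mOsm/kg ≈ 332.8 mOsm/kg
Osmolar gap = measured − calculated = 337 − 332.8 = 4.2 mOsm/kg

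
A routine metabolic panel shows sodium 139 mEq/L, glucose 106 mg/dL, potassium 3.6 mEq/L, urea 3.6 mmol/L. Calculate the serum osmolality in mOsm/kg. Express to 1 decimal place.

287.5 mOsm/kg

Calculated osmolality = 2·Na + glucose/18 + urea
= 2·139 + 106/18 + 3.6
= 278 + 5.89 + 3.60
= 287.49 mOsm/kg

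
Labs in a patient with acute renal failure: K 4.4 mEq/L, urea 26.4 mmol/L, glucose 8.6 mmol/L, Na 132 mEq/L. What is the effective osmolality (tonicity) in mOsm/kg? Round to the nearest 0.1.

Effective osmolality excludes urea (freely permeant across cell membranes):
2·Na + glucose
= 2·132 + 8.6
= 264 + 8.6
= 272.6 mOsm/kg

272.6 mOsm/kg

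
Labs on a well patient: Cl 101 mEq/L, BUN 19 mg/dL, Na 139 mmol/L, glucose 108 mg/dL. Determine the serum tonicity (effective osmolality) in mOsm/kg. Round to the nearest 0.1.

284.0 mOsm/kg

Effective osmolality excludes urea (freely permeant across cell membranes):
2·Na + glucose/18
= 2·139 + 108/18
= 278 + 6
= 284 mOsm/kg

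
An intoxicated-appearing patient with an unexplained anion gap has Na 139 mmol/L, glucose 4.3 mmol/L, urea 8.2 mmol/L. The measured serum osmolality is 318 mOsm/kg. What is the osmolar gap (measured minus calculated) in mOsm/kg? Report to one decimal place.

27.5 mOsm/kg

Calculated osmolality = 2·Na + glucose + urea
= 2·139 + 4.3 + 8.2
= 278 + 4.30 + 8.20
= 290.5 mOsm/kg ≈ 290.5 mOsm/kg
Osmolar gap = measured − calculated = 318 − 290.5 = 27.5 mOsm/kg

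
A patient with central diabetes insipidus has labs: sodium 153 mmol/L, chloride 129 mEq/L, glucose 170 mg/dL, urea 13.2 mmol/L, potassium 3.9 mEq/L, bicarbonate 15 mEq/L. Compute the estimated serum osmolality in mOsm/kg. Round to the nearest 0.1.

328.6 mOsm/kg

Calculated osmolality = 2·Na + glucose/18 + urea
= 2·153 + 170/18 + 13.2
= 306 + 9.44 + 13.20
= 328.64 mOsm/kg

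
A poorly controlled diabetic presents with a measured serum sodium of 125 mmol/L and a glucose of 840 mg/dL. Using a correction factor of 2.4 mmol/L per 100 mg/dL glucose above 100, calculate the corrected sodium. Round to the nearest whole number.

Corrected Na = measured Na + 2.4 · (glucose − 100)/100
= 125 + 2.4 · (840 − 100)/100
= 125 + 17.8
= 142.8 mmol/L

143 mmol/L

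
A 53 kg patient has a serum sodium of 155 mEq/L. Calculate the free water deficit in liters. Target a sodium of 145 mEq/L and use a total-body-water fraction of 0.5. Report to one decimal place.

1.8 L

TBW = 0.5 · 53 = 26.5 L
Free water deficit = TBW · (Na/145 − 1)
= 26.5 · (155/145 − 1)
= 26.5 · 0.069
= 1.83 L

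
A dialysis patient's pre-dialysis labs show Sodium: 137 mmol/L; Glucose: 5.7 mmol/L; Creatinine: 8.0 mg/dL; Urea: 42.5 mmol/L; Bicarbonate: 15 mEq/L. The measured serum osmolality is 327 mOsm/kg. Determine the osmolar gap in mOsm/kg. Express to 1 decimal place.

Calculated osmolality = 2·Na + glucose + urea
= 2·137 + 5.7 + 42.5
= 274 + 5.70 + 42.50
= 322.2 mOsm/kg ≈ 322.2 mOsm/kg
Osmolar gap = measured − calculated = 327 − 322.2 = 4.8 mOsm/kg

4.8 mOsm/kg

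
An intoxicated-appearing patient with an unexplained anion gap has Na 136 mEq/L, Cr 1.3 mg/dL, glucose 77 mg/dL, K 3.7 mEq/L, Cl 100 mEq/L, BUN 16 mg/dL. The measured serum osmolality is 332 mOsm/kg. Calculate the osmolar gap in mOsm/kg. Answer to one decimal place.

50.0 mOsm/kg

Calculated osmolality = 2·Na + glucose/18 + BUN/2.8
= 2·136 + 77/18 + 16/2.8
= 272 + 4.28 + 5.71
= 281.99 mOsm/kg ≈ 282.0 mOsm/kg
Osmolar gap = measured − calculated = 332 − 282.0 = 50.0 mOsm/kg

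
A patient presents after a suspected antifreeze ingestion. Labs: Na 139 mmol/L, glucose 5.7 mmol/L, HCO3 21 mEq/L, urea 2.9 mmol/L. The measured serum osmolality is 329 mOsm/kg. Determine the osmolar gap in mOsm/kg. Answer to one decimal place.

Calculated osmolality = 2·Na + glucose + urea
= 2·139 + 5.7 + 2.9
= 278 + 5.70 + 2.90
= 286.6 mOsm/kg ≈ 286.6 mOsm/kg
Osmolar gap = measured − calculated = 329 − 286.6 = 42.4 mOsm/kg

42.4 mOsm/kg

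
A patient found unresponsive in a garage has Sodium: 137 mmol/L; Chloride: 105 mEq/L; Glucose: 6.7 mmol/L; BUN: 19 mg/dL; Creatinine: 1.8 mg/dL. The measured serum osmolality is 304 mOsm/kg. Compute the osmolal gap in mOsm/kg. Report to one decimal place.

Calculated osmolality = 2·Na + glucose + BUN/2.8
= 2·137 + 6.7 + 19/2.8
= 274 + 6.70 + 6.79
= 287.49 mOsm/kg ≈ 287.5 mOsm/kg
Osmolar gap = measured − calculated = 304 − 287.5 = 16.5 mOsm/kg

16.5 mOsm/kg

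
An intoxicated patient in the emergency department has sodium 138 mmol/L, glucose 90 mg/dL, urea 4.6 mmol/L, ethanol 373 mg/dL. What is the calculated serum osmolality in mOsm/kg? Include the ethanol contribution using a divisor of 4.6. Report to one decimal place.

366.7 mOsm/kg

Calculated osmolality = 2·Na + glucose/18 + urea + ethanol/4.6
= 2·138 + 90/18 + 4.6 + 373/4.6
= 276 + 5 + 4.60 + 81.09
= 366.69 mOsm/kg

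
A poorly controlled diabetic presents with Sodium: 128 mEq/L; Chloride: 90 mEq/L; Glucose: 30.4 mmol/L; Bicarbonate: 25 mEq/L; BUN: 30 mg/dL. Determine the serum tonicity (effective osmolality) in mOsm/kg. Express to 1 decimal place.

Effective osmolality excludes urea (freely permeant across cell membranes):
2·Na + glucose
= 2·128 + 30.4
= 256 + 30.4
= 286.4 mOsm/kg

286.4 mOsm/kg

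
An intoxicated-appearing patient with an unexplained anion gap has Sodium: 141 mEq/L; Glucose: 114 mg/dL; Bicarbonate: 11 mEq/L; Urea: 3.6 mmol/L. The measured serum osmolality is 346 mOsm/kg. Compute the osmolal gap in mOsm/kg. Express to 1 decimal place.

54.1 mOsm/kg

Calculated osmolality = 2·Na + glucose/18 + urea
= 2·141 + 114/18 + 3.6
= 282 + 6.33 + 3.60
= 291.93 mOsm/kg ≈ 291.9 mOsm/kg
Osmolar gap = measured − calculated = 346 − 291.9 = 54.1 mOsm/kg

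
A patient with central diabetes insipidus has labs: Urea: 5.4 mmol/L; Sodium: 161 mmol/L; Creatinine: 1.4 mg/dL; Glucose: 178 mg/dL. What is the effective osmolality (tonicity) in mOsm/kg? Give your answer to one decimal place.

331.9 mOsm/kg

Effective osmolality excludes urea (freely permeant across cell membranes):
2·Na + glucose/18
= 2·161 + 178/18
= 322 + 9.89
= 331.89 mOsm/kg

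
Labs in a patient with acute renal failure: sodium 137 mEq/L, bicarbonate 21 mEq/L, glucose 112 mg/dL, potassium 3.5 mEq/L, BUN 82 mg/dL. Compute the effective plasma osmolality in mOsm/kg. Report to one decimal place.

Effective osmolality excludes urea (freely permeant across cell membranes):
2·Na + glucose/18
= 2·137 + 112/18
= 274 + 6.22
= 280.22 mOsm/kg

280.2 mOsm/kg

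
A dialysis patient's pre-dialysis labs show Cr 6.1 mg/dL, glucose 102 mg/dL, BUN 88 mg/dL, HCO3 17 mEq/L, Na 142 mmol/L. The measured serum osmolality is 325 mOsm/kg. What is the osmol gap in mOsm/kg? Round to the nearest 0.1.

Calculated osmolality = 2·Na + glucose/18 + BUN/2.8
= 2·142 + 102/18 + 88/2.8
= 284 + 5.67 + 31.43
= 321.1 mOsm/kg ≈ 321.1 mOsm/kg
Osmolar gap = measured − calculated = 325 − 321.1 = 3.9 mOsm/kg

3.9 mOsm/kg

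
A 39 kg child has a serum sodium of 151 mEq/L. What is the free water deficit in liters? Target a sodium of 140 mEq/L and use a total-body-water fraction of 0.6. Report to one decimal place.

1.8 L

TBW = 0.6 · 39 = 23.4 L
Free water deficit = TBW · (Na/140 − 1)
= 23.4 · (151/140 − 1)
= 23.4 · 0.0786
= 1.84 L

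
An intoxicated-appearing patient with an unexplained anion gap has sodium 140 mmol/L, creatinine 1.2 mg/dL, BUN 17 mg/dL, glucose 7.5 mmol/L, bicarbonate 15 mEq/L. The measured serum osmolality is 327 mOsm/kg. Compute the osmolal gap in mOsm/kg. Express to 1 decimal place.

33.4 mOsm/kg

Calculated osmolality = 2·Na + glucose + BUN/2.8
= 2·140 + 7.5 + 17/2.8
= 280 + 7.50 + 6.07
= 293.57 mOsm/kg ≈ 293.6 mOsm/kg
Osmolar gap = measured − calculated = 327 − 293.6 = 33.4 mOsm/kg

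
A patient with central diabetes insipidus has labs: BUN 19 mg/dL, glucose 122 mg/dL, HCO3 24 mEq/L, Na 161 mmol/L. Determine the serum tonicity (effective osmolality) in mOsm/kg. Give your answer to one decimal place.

328.8 mOsm/kg

Effective osmolality excludes urea (freely permeant across cell membranes):
2·Na + glucose/18
= 2·161 + 122/18
= 322 + 6.78
= 328.78 mOsm/kg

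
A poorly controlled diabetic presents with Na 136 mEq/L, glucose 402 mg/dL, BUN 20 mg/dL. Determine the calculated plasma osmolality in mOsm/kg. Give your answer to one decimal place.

301.5 mOsm/kg

Calculated osmolality = 2·Na + glucose/18 + BUN/2.8
= 2·136 + 402/18 + 20/2.8
= 272 + 22.33 + 7.14
= 301.47 mOsm/kg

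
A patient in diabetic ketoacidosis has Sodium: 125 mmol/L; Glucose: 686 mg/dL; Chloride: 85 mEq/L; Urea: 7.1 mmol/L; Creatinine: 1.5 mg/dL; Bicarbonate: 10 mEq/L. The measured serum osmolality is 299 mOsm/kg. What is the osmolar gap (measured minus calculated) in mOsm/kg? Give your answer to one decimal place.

3.8 mOsm/kg

Calculated osmolality = 2·Na + glucose/18 + urea
= 2·125 + 686/18 + 7.1
= 250 + 38.11 + 7.10
= 295.21 mOsm/kg ≈ 295.2 mOsm/kg
Osmolar gap = measured − calculated = 299 − 295.2 = 3.8 mOsm/kg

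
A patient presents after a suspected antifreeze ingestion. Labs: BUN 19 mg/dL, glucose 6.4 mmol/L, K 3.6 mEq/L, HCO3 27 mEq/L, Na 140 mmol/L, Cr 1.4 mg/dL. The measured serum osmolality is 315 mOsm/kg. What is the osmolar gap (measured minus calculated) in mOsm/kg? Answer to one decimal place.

Calculated osmolality = 2·Na + glucose + BUN/2.8
= 2·140 + 6.4 + 19/2.8
= 280 + 6.40 + 6.79
= 293.19 mOsm/kg ≈ 293.2 mOsm/kg
Osmolar gap = measured − calculated = 315 − 293.2 = 21.8 mOsm/kg

21.8 mOsm/kg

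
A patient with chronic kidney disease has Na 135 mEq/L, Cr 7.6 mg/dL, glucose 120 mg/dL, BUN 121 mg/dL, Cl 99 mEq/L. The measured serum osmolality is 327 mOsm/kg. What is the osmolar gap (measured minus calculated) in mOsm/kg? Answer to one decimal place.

Calculated osmolality = 2·Na + glucose/18 + BUN/2.8
= 2·135 + 120/18 + 121/2.8
= 270 + 6.67 + 43.21
= 319.88 mOsm/kg ≈ 319.9 mOsm/kg
Osmolar gap = measured − calculated = 327 − 319.9 = 7.1 mOsm/kg

7.1 mOsm/kg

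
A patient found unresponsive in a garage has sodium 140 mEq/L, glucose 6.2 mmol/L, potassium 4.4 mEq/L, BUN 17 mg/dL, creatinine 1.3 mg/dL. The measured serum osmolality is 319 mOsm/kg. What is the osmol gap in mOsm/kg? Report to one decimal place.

Calculated osmolality = 2·Na + glucose + BUN/2.8
= 2·140 + 6.2 + 17/2.8
= 280 + 6.20 + 6.07
= 292.27 mOsm/kg ≈ 292.3 mOsm/kg
Osmolar gap = measured − calculated = 319 − 292.3 = 26.7 mOsm/kg

26.7 mOsm/kg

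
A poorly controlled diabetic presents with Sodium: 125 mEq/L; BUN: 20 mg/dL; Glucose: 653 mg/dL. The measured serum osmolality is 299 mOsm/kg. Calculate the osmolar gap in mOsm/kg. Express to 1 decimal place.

5.6 mOsm/kg

Calculated osmolality = 2·Na + glucose/18 + BUN/2.8
= 2·125 + 653/18 + 20/2.8
= 250 + 36.28 + 7.14
= 293.42 mOsm/kg ≈ 293.4 mOsm/kg
Osmolar gap = measured − calculated = 299 − 293.4 = 5.6 mOsm/kg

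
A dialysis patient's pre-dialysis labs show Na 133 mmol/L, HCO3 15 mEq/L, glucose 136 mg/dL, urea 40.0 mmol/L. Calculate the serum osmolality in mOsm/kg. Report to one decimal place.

Calculated osmolality = 2·Na + glucose/18 + urea
= 2·133 + 136/18 + 40
= 266 + 7.56 + 40
= 313.56 mOsm/kg

313.6 mOsm/kg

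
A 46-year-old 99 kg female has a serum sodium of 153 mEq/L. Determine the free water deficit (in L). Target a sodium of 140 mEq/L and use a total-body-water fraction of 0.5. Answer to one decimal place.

4.6 L

TBW = 0.5 · 99 = 49.5 L
Free water deficit = TBW · (Na/140 − 1)
= 49.5 · (153/140 − 1)
= 49.5 · 0.0929
= 4.6 L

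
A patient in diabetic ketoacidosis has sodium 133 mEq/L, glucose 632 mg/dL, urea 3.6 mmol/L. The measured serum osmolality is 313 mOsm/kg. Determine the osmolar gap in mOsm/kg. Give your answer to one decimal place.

8.3 mOsm/kg

Calculated osmolality = 2·Na + glucose/18 + urea
= 2·133 + 632/18 + 3.6
= 266 + 35.11 + 3.60
= 304.71 mOsm/kg ≈ 304.7 mOsm/kg
Osmolar gap = measured − calculated = 313 − 304.7 = 8.3 mOsm/kg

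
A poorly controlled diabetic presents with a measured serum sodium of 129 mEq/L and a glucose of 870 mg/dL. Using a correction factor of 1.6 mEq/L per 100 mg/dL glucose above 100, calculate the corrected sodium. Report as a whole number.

Corrected Na = measured Na + 1.6 · (glucose − 100)/100
= 129 + 1.6 · (870 − 100)/100
= 129 + 12.3
= 141.3 mEq/L

141 mEq/L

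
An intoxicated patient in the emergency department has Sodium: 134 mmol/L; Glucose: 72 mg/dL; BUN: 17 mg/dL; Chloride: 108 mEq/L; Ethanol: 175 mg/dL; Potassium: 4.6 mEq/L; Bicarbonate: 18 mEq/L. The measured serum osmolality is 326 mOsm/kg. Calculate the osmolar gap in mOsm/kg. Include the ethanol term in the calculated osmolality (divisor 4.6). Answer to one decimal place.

Calculated osmolality = 2·Na + glucose/18 + BUN/2.8 + ethanol/4.6
= 2·134 + 72/18 + 17/2.8 + 175/4.6
= 268 + 4 + 6.07 + 38.04
= 316.11 mOsm/kg ≈ 316.1 mOsm/kg
Osmolar gap = measured − calculated = 326 − 316.1 = 9.9 mOsm/kg

9.9 mOsm/kg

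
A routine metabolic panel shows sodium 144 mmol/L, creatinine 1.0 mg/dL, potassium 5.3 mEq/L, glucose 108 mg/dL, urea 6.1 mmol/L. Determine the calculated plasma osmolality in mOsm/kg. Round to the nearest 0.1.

300.1 mOsm/kg

Calculated osmolality = 2·Na + glucose/18 + urea
= 2·144 + 108/18 + 6.1
= 288 + 6 + 6.10
= 300.1 mOsm/kg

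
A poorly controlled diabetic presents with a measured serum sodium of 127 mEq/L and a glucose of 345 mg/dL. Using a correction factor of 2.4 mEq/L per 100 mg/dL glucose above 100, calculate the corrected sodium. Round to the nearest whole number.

Corrected Na = measured Na + 2.4 · (glucose − 100)/100
= 127 + 2.4 · (345 − 100)/100
= 127 + 5.9
= 132.9 mEq/L

133 mEq/L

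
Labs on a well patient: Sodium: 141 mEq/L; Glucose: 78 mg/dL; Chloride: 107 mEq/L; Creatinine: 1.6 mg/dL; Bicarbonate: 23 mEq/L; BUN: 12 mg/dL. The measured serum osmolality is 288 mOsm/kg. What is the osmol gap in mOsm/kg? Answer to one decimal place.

-2.6 mOsm/kg

Calculated osmolality = 2·Na + glucose/18 + BUN/2.8
= 2·141 + 78/18 + 12/2.8
= 282 + 4.33 + 4.29
= 290.62 mOsm/kg ≈ 290.6 mOsm/kg
Osmolar gap = measured − calculated = 288 − 290.6 = -2.6 mOsm/kg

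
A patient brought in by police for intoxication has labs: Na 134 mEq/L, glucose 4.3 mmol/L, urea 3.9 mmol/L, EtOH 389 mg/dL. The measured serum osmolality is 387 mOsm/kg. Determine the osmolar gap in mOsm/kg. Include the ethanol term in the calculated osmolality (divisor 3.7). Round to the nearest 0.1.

5.7 mOsm/kg

Calculated osmolality = 2·Na + glucose + urea + ethanol/3.7
= 2·134 + 4.3 + 3.9 + 389/3.7
= 268 + 4.30 + 3.90 + 105.14
= 381.34 mOsm/kg ≈ 381.3 mOsm/kg
Osmolar gap = measured − calculated = 387 − 381.3 = 5.7 mOsm/kg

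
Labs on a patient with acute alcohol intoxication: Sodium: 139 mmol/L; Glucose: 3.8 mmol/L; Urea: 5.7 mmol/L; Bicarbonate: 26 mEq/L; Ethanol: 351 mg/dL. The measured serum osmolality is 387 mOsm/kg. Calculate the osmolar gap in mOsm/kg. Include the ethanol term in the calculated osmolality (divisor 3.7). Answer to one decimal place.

Calculated osmolality = 2·Na + glucose + urea + ethanol/3.7
= 2·139 + 3.8 + 5.7 + 351/3.7
= 278 + 3.80 + 5.70 + 94.86
= 382.36 mOsm/kg ≈ 382.4 mOsm/kg
Osmolar gap = measured − calculated = 387 − 382.4 = 4.6 mOsm/kg

4.6 mOsm/kg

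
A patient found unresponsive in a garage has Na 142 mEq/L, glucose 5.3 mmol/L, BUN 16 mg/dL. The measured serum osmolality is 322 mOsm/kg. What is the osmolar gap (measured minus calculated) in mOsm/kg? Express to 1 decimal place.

Calculated osmolality = 2·Na + glucose + BUN/2.8
= 2·142 + 5.3 + 16/2.8
= 284 + 5.30 + 5.71
= 295.01 mOsm/kg ≈ 295.0 mOsm/kg
Osmolar gap = measured − calculated = 322 − 295.0 = 27.0 mOsm/kg

27.0 mOsm/kg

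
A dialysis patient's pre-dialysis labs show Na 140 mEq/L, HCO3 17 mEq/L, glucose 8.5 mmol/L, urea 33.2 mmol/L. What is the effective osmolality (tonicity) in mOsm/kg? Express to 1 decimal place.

Effective osmolality excludes urea (freely permeant across cell membranes):
2·Na + glucose
= 2·140 + 8.5
= 280 + 8.5
= 288.5 mOsm/kg

288.5 mOsm/kg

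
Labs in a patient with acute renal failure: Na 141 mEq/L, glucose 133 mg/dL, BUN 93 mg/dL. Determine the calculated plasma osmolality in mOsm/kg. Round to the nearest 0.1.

322.6 mOsm/kg

Calculated osmolality = 2·Na + glucose/18 + BUN/2.8
= 2·141 + 133/18 + 93/2.8
= 282 + 7.39 + 33.21
= 322.6 mOsm/kg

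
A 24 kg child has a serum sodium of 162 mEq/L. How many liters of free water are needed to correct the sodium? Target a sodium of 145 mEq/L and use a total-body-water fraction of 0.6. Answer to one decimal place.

1.7 L

TBW = 0.6 · 24 = 14.4 L
Free water deficit = TBW · (Na/145 − 1)
= 14.4 · (162/145 − 1)
= 14.4 · 0.1172
= 1.69 L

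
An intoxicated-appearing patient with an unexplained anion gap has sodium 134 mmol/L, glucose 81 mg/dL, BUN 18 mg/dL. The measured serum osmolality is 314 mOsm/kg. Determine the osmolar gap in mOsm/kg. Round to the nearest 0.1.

Calculated osmolality = 2·Na + glucose/18 + BUN/2.8
= 2·134 + 81/18 + 18/2.8
= 268 + 4.50 + 6.43
= 278.93 mOsm/kg ≈ 278.9 mOsm/kg
Osmolar gap = measured − calculated = 314 − 278.9 = 35.1 mOsm/kg

35.1 mOsm/kg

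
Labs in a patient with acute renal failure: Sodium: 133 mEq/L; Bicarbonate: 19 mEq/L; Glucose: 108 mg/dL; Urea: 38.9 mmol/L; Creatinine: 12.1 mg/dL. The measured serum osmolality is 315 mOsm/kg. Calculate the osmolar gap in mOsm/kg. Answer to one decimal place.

Calculated osmolality = 2·Na + glucose/18 + urea
= 2·133 + 108/18 + 38.9
= 266 + 6 + 38.90
= 310.9 mOsm/kg ≈ 310.9 mOsm/kg
Osmolar gap = measured − calculated = 315 − 310.9 = 4.1 mOsm/kg

4.1 mOsm/kg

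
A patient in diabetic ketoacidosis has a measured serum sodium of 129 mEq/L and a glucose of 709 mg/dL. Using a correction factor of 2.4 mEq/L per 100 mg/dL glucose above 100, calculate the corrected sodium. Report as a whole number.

Corrected Na = measured Na + 2.4 · (glucose − 100)/100
= 129 + 2.4 · (709 − 100)/100
= 129 + 14.6
= 143.6 mEq/L

144 mEq/L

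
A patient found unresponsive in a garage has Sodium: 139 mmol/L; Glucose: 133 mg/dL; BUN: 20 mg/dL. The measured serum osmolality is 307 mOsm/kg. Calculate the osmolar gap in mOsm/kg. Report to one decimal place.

Calculated osmolality = 2·Na + glucose/18 + BUN/2.8
= 2·139 + 133/18 + 20/2.8
= 278 + 7.39 + 7.14
= 292.53 mOsm/kg ≈ 292.5 mOsm/kg
Osmolar gap = measured − calculated = 307 − 292.5 = 14.5 mOsm/kg

14.5 mOsm/kg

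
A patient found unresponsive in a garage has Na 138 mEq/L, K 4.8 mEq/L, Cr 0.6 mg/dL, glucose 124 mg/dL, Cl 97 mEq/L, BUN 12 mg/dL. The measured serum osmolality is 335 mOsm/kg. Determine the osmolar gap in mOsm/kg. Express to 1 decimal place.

47.8 mOsm/kg

Calculated osmolality = 2·Na + glucose/18 + BUN/2.8
= 2·138 + 124/18 + 12/2.8
= 276 + 6.89 + 4.29
= 287.18 mOsm/kg ≈ 287.2 mOsm/kg
Osmolar gap = measured − calculated = 335 − 287.2 = 47.8 mOsm/kg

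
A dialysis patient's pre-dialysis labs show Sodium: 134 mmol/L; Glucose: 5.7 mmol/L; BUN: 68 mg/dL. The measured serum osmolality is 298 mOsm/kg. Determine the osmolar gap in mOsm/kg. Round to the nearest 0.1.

0.0 mOsm/kg

Calculated osmolality = 2·Na + glucose + BUN/2.8
= 2·134 + 5.7 + 68/2.8
= 268 + 5.70 + 24.29
= 297.99 mOsm/kg ≈ 298.0 mOsm/kg
Osmolar gap = measured − calculated = 298 − 298.0 = 0.0 mOsm/kg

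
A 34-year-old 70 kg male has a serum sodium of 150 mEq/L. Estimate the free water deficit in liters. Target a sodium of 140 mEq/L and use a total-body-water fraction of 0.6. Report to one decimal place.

TBW = 0.6 · 70 = 42 L
Free water deficit = TBW · (Na/140 − 1)
= 42 · (150/140 − 1)
= 42 · 0.0714
= 3 L

3.0 L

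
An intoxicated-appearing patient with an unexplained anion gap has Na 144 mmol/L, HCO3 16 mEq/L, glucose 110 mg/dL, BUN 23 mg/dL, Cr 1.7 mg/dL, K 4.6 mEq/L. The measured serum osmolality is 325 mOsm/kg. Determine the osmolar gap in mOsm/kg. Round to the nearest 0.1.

Calculated osmolality = 2·Na + glucose/18 + BUN/2.8
= 2·144 + 110/18 + 23/2.8
= 288 + 6.11 + 8.21
= 302.32 mOsm/kg ≈ 302.3 mOsm/kg
Osmolar gap = measured − calculated = 325 − 302.3 = 22.7 mOsm/kg

22.7 mOsm/kg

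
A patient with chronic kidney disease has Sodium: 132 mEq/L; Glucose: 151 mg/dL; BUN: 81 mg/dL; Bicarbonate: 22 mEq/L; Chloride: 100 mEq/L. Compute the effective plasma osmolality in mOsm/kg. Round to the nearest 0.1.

272.4 mOsm/kg

Effective osmolality excludes urea (freely permeant across cell membranes):
2·Na + glucose/18
= 2·132 + 151/18
= 264 + 8.39
= 272.39 mOsm/kg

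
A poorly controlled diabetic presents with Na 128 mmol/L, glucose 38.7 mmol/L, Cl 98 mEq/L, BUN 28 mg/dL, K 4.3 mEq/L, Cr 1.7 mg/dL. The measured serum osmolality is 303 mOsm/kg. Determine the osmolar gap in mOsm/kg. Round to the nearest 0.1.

-1.7 mOsm/kg

Calculated osmolality = 2·Na + glucose + BUN/2.8
= 2·128 + 38.7 + 28/2.8
= 256 + 38.70 + 10
= 304.7 mOsm/kg ≈ 304.7 mOsm/kg
Osmolar gap = measured − calculated = 303 − 304.7 = -1.7 mOsm/kg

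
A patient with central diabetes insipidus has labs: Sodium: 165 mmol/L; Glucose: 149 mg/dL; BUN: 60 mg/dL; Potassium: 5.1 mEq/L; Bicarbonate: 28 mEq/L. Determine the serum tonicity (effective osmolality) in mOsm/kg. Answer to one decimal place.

338.3 mOsm/kg

Effective osmolality excludes urea (freely permeant across cell membranes):
2·Na + glucose/18
= 2·165 + 149/18
= 330 + 8.28
= 338.28 mOsm/kg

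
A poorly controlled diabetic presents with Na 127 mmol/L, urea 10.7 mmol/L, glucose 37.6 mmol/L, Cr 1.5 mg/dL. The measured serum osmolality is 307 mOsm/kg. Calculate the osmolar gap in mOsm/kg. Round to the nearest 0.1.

Calculated osmolality = 2·Na + glucose + urea
= 2·127 + 37.6 + 10.7
= 254 + 37.60 + 10.70
= 302.3 mOsm/kg ≈ 302.3 mOsm/kg
Osmolar gap = measured − calculated = 307 − 302.3 = 4.7 mOsm/kg

4.7 mOsm/kg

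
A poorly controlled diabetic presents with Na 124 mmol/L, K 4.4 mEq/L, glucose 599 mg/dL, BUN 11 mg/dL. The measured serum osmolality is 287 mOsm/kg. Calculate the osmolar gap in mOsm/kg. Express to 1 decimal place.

Calculated osmolality = 2·Na + glucose/18 + BUN/2.8
= 2·124 + 599/18 + 11/2.8
= 248 + 33.28 + 3.93
= 285.21 mOsm/kg ≈ 285.2 mOsm/kg
Osmolar gap = measured − calculated = 287 − 285.2 = 1.8 mOsm/kg

1.8 mOsm/kg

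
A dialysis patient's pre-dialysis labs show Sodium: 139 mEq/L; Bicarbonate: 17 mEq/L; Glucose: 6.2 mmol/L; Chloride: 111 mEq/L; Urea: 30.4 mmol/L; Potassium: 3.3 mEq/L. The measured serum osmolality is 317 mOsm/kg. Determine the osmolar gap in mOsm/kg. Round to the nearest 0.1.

Calculated osmolality = 2·Na + glucose + urea
= 2·139 + 6.2 + 30.4
= 278 + 6.20 + 30.40
= 314.6 mOsm/kg ≈ 314.6 mOsm/kg
Osmolar gap = measured − calculated = 317 − 314.6 = 2.4 mOsm/kg

2.4 mOsm/kg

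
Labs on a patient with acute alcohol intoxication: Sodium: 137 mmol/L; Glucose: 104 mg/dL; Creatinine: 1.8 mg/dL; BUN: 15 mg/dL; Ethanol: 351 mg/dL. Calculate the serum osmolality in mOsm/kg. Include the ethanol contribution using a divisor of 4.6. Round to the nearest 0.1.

361.4 mOsm/kg

Calculated osmolality = 2·Na + glucose/18 + BUN/2.8 + ethanol/4.6
= 2·137 + 104/18 + 15/2.8 + 351/4.6
= 274 + 5.78 + 5.36 + 76.30
= 361.44 mOsm/kg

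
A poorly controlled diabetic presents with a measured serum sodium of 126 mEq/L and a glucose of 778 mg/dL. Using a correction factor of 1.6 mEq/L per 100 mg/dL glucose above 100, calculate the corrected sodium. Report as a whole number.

Corrected Na = measured Na + 1.6 · (glucose − 100)/100
= 126 + 1.6 · (778 − 100)/100
= 126 + 10.8
= 136.8 mEq/L

137 mEq/L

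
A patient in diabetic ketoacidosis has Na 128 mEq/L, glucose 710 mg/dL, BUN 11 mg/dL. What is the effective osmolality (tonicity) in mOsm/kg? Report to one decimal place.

Effective osmolality excludes urea (freely permeant across cell membranes):
2·Na + glucose/18
= 2·128 + 710/18
= 256 + 39.44
= 295.44 mOsm/kg

295.4 mOsm/kg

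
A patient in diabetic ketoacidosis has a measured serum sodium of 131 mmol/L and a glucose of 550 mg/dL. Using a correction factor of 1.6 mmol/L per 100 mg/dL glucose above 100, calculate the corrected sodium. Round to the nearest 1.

138 mmol/L

Corrected Na = measured Na + 1.6 · (glucose − 100)/100
= 131 + 1.6 · (550 − 100)/100
= 131 + 7.2
= 138.2 mmol/L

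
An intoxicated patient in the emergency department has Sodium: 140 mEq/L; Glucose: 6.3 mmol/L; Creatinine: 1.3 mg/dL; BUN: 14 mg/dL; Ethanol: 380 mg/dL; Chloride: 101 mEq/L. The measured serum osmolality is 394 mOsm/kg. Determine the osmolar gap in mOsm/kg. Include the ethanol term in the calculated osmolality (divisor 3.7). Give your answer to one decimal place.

0.0 mOsm/kg

Calculated osmolality = 2·Na + glucose + BUN/2.8 + ethanol/3.7
= 2·140 + 6.3 + 14/2.8 + 380/3.7
= 280 + 6.30 + 5 + 102.70
= 394 mOsm/kg ≈ 394.0 mOsm/kg
Osmolar gap = measured − calculated = 394 − 394.0 = 0.0 mOsm/kg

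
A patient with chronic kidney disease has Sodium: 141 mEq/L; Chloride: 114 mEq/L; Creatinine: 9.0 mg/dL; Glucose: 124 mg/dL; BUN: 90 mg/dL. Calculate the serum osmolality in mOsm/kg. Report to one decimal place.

Calculated osmolality = 2·Na + glucose/18 + BUN/2.8
= 2·141 + 124/18 + 90/2.8
= 282 + 6.89 + 32.14
= 321.03 mOsm/kg

321.0 mOsm/kg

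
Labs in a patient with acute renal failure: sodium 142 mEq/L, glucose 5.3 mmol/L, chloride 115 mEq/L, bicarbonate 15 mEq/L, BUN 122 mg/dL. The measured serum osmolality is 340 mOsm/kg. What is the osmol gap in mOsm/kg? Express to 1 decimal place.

Calculated osmolality = 2·Na + glucose + BUN/2.8
= 2·142 + 5.3 + 122/2.8
= 284 + 5.30 + 43.57
= 332.87 mOsm/kg ≈ 332.9 mOsm/kg
Osmolar gap = measured − calculated = 340 − 332.9 = 7.1 mOsm/kg

7.1 mOsm/kg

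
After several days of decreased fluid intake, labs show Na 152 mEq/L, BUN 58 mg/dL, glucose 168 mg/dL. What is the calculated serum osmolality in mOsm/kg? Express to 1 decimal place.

334.0 mOsm/kg

Calculated osmolality = 2·Na + glucose/18 + BUN/2.8
= 2·152 + 168/18 + 58/2.8
= 304 + 9.33 + 20.71
= 334.04 mOsm/kg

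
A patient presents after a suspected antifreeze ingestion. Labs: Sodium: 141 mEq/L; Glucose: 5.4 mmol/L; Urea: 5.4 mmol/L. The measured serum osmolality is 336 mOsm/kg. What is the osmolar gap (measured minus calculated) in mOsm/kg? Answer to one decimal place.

Calculated osmolality = 2·Na + glucose + urea
= 2·141 + 5.4 + 5.4
= 282 + 5.40 + 5.40
= 292.8 mOsm/kg ≈ 292.8 mOsm/kg
Osmolar gap = measured − calculated = 336 − 292.8 = 43.2 mOsm/kg

43.2 mOsm/kg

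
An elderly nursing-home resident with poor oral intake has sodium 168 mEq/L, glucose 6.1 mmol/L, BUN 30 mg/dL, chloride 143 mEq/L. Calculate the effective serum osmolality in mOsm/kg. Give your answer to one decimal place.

Effective osmolality excludes urea (freely permeant across cell membranes):
2·Na + glucose
= 2·168 + 6.1
= 336 + 6.1
= 342.1 mOsm/kg

342.1 mOsm/kg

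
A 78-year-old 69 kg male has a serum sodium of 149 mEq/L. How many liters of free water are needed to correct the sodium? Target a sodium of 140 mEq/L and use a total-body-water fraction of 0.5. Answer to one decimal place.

2.2 L

TBW = 0.5 · 69 = 34.5 L
Free water deficit = TBW · (Na/140 − 1)
= 34.5 · (149/140 − 1)
= 34.5 · 0.0643
= 2.22 L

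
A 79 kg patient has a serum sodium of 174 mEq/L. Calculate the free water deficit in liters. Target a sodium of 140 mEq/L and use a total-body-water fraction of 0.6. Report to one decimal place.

11.5 L

TBW = 0.6 · 79 = 47.4 L
Free water deficit = TBW · (Na/140 − 1)
= 47.4 · (174/140 − 1)
= 47.4 · 0.2429
= 11.51 L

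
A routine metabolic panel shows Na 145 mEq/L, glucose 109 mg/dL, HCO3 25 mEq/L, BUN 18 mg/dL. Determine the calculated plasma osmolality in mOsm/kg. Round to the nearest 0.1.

Calculated osmolality = 2·Na + glucose/18 + BUN/2.8
= 2·145 + 109/18 + 18/2.8
= 290 + 6.06 + 6.43
= 302.49 mOsm/kg

302.5 mOsm/kg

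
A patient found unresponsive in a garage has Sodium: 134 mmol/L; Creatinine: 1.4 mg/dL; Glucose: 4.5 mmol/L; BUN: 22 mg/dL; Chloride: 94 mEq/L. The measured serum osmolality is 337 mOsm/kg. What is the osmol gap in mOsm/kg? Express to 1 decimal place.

Calculated osmolality = 2·Na + glucose + BUN/2.8
= 2·134 + 4.5 + 22/2.8
= 268 + 4.50 + 7.86
= 280.36 mOsm/kg ≈ 280.4 mOsm/kg
Osmolar gap = measured − calculated = 337 − 280.4 = 56.6 mOsm/kg

56.6 mOsm/kg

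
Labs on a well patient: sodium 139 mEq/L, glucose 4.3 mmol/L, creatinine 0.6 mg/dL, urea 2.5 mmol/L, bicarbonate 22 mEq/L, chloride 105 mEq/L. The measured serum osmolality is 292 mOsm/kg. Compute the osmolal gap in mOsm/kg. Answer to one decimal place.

Calculated osmolality = 2·Na + glucose + urea
= 2·139 + 4.3 + 2.5
= 278 + 4.30 + 2.50
= 284.8 mOsm/kg ≈ 284.8 mOsm/kg
Osmolar gap = measured − calculated = 292 − 284.8 = 7.2 mOsm/kg

7.2 mOsm/kg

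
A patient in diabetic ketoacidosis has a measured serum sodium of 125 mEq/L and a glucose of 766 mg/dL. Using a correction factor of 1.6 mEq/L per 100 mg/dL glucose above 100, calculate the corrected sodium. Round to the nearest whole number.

Corrected Na = measured Na + 1.6 · (glucose − 100)/100
= 125 + 1.6 · (766 − 100)/100
= 125 + 10.7
= 135.7 mEq/L

136 mEq/L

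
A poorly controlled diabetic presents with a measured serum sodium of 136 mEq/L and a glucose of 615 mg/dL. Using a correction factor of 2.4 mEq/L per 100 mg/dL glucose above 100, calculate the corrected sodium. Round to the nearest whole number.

148 mEq/L

Corrected Na = measured Na + 2.4 · (glucose − 100)/100
= 136 + 2.4 · (615 − 100)/100
= 136 + 12.4
= 148.4 mEq/L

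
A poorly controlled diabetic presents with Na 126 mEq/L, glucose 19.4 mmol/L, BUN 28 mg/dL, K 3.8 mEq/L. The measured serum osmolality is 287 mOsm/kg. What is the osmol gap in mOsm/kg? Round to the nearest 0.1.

5.6 mOsm/kg

Calculated osmolality = 2·Na + glucose + BUN/2.8
= 2·126 + 19.4 + 28/2.8
= 252 + 19.40 + 10
= 281.4 mOsm/kg ≈ 281.4 mOsm/kg
Osmolar gap = measured − calculated = 287 − 281.4 = 5.6 mOsm/kg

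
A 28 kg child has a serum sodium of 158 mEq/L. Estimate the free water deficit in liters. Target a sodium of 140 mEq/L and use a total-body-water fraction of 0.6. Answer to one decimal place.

2.2 L

TBW = 0.6 · 28 = 16.8 L
Free water deficit = TBW · (Na/140 − 1)
= 16.8 · (158/140 − 1)
= 16.8 · 0.1286
= 2.16 L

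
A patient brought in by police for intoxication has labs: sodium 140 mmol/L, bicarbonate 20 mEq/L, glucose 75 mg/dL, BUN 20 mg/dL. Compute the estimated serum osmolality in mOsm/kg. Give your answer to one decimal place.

291.3 mOsm/kg

Calculated osmolality = 2·Na + glucose/18 + BUN/2.8
= 2·140 + 75/18 + 20/2.8
= 280 + 4.17 + 7.14
= 291.31 mOsm/kg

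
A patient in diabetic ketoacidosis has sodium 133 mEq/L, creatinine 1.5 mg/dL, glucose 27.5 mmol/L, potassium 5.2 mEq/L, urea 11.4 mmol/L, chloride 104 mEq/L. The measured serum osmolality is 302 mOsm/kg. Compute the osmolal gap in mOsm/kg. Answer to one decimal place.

Calculated osmolality = 2·Na + glucose + urea
= 2·133 + 27.5 + 11.4
= 266 + 27.50 + 11.40
= 304.9 mOsm/kg ≈ 304.9 mOsm/kg
Osmolar gap = measured − calculated = 302 − 304.9 = -2.9 mOsm/kg

-2.9 mOsm/kg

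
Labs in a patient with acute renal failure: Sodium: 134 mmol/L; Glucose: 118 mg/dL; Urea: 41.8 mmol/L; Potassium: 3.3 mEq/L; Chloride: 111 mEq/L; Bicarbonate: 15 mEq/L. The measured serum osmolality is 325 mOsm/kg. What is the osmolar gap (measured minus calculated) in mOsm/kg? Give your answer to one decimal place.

Calculated osmolality = 2·Na + glucose/18 + urea
= 2·134 + 118/18 + 41.8
= 268 + 6.56 + 41.80
= 316.36 mOsm/kg ≈ 316.4 mOsm/kg
Osmolar gap = measured − calculated = 325 − 316.4 = 8.6 mOsm/kg

8.6 mOsm/kg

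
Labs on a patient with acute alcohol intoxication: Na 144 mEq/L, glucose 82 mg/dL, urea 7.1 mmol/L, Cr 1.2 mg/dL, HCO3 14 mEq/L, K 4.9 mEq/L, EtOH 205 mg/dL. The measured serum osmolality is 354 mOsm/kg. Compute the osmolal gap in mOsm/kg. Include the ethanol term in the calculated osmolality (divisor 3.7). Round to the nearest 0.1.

Calculated osmolality = 2·Na + glucose/18 + urea + ethanol/3.7
= 2·144 + 82/18 + 7.1 + 205/3.7
= 288 + 4.56 + 7.10 + 55.41
= 355.07 mOsm/kg ≈ 355.1 mOsm/kg
Osmolar gap = measured − calculated = 354 − 355.1 = -1.1 mOsm/kg

-1.1 mOsm/kg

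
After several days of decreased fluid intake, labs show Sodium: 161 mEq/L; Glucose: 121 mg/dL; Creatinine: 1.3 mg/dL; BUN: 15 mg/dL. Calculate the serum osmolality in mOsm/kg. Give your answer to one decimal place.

334.1 mOsm/kg

Calculated osmolality = 2·Na + glucose/18 + BUN/2.8
= 2·161 + 121/18 + 15/2.8
= 322 + 6.72 + 5.36
= 334.08 mOsm/kg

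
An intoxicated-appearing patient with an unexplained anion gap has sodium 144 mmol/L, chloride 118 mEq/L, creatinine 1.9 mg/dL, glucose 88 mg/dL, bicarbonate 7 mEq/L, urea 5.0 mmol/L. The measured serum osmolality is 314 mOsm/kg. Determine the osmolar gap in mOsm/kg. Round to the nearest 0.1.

16.1 mOsm/kg

Calculated osmolality = 2·Na + glucose/18 + urea
= 2·144 + 88/18 + 5
= 288 + 4.89 + 5
= 297.89 mOsm/kg ≈ 297.9 mOsm/kg
Osmolar gap = measured − calculated = 314 − 297.9 = 16.1 mOsm/kg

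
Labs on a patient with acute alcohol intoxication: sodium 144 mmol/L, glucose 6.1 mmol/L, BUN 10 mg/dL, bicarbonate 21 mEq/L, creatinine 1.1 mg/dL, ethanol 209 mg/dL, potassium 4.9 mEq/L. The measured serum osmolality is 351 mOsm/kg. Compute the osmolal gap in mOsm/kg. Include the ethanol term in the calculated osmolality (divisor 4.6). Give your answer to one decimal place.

7.9 mOsm/kg

Calculated osmolality = 2·Na + glucose + BUN/2.8 + ethanol/4.6
= 2·144 + 6.1 + 10/2.8 + 209/4.6
= 288 + 6.10 + 3.57 + 45.43
= 343.1 mOsm/kg ≈ 343.1 mOsm/kg
Osmolar gap = measured − calculated = 351 − 343.1 = 7.9 mOsm/kg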